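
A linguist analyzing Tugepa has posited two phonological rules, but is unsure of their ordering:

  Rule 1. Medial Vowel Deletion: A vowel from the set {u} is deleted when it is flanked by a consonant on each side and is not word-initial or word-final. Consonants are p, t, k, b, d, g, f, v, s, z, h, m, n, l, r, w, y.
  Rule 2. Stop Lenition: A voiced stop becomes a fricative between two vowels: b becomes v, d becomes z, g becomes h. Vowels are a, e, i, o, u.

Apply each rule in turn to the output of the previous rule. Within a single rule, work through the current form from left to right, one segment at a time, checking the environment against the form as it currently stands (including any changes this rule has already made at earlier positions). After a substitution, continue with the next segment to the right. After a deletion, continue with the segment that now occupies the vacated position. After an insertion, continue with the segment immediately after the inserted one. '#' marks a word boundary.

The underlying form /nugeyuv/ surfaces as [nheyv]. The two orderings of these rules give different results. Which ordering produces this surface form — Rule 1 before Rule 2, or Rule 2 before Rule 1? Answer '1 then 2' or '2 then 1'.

Order 1 then 2:
  1 Medial Vowel Deletion: [nugeyuv] → [ngeyv]
  2 Stop Lenition: no change — [ngeyv]
  result: [ngeyv]
Order 2 then 1:
  2 Stop Lenition: [nugeyuv] → [nuheyuv]
  1 Medial Vowel Deletion: [nuheyuv] → [nheyv]
  result: [nheyv]

2 then 1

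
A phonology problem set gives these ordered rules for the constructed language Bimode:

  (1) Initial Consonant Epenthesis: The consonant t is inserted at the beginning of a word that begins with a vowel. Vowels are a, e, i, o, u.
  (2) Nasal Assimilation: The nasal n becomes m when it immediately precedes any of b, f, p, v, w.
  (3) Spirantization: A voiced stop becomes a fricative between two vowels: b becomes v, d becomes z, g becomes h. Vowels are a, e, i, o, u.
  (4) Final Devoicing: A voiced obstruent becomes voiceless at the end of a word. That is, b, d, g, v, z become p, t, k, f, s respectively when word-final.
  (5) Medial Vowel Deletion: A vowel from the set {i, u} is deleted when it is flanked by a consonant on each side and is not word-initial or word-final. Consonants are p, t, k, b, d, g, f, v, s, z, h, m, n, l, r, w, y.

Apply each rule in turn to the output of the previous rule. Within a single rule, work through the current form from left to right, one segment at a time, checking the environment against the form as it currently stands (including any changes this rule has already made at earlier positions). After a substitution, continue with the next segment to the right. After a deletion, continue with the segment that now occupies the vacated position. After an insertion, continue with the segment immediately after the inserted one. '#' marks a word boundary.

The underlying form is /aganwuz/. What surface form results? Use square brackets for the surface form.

[tahamws]

(1) Initial Consonant Epenthesis: [aganwuz] → [taganwuz]
(2) Nasal Assimilation: [taganwuz] → [tagamwuz]
(3) Spirantization: [tagamwuz] → [tahamwuz]
(4) Final Devoicing: [tahamwuz] → [tahamwus]
(5) Medial Vowel Deletion: [tahamwus] → [tahamws]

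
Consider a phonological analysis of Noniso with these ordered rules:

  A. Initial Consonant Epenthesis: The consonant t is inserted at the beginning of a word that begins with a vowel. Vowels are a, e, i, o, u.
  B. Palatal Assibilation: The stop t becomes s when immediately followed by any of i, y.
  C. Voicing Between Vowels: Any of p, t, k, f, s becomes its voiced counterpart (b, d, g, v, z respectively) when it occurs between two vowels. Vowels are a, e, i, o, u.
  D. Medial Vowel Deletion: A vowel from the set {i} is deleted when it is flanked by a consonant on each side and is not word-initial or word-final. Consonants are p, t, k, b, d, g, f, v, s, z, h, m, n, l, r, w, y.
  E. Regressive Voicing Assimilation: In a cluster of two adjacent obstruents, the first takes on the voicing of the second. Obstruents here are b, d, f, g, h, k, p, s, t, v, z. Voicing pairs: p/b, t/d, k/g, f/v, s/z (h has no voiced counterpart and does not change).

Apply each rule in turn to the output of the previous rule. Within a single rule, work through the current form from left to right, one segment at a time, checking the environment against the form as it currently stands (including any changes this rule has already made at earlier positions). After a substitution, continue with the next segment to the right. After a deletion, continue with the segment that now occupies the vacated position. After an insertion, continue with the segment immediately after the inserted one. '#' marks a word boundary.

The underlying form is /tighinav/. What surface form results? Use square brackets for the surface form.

A Initial Consonant Epenthesis: no change — [tighinav]
B Palatal Assibilation: [tighinav] → [sighinav]
C Voicing Between Vowels: no change — [sighinav]
D Medial Vowel Deletion: [sighinav] → [sghnav]
E Regressive Voicing Assimilation: [sghnav] → [zkhnav]

[zkhnav]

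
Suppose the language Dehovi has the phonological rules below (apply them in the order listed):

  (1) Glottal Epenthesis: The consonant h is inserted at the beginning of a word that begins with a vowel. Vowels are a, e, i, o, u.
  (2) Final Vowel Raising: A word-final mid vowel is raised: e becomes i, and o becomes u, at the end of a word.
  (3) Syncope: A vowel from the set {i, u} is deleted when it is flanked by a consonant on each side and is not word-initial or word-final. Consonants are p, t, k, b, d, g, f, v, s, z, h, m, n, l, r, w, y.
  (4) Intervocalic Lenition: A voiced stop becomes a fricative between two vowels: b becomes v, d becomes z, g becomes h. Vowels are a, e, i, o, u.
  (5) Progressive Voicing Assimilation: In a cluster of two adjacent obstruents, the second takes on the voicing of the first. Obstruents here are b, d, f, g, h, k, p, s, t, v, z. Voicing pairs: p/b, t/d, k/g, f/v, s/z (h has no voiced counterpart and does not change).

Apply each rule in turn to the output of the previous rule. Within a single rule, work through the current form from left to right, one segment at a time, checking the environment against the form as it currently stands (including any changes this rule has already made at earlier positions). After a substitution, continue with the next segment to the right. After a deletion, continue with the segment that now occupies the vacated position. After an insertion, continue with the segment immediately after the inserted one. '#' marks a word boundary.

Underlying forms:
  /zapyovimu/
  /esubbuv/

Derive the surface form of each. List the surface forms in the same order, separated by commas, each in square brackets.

[zapyovmu], [hesppf]

/zapyovimu/:
  (1) Glottal Epenthesis: no change — [zapyovimu]
  (2) Final Vowel Raising: no change — [zapyovimu]
  (3) Syncope: [zapyovimu] → [zapyovmu]
  (4) Intervocalic Lenition: no change — [zapyovmu]
  (5) Progressive Voicing Assimilation: no change — [zapyovmu]
/esubbuv/:
  (1) Glottal Epenthesis: [esubbuv] → [hesubbuv]
  (2) Final Vowel Raising: no change — [hesubbuv]
  (3) Syncope: [hesubbuv] → [hesbbv]
  (4) Intervocalic Lenition: no change — [hesbbv]
  (5) Progressive Voicing Assimilation: [hesbbv] → [hesppf]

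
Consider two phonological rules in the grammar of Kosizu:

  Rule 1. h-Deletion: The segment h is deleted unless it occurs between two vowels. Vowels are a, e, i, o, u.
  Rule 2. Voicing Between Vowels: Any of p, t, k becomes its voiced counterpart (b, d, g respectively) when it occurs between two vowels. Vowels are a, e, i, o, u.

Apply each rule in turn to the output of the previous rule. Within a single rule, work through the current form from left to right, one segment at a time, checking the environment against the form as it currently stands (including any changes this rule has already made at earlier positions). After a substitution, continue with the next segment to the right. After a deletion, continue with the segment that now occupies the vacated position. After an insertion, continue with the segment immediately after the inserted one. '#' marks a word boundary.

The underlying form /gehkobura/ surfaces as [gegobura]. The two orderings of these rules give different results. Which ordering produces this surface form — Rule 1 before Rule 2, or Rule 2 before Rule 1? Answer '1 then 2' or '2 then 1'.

1 then 2

Order 1 then 2:
  1 h-Deletion: [gehkobura] → [gekobura]
  2 Voicing Between Vowels: [gekobura] → [gegobura]
  result: [gegobura]
Order 2 then 1:
  2 Voicing Between Vowels: no change — [gehkobura]
  1 h-Deletion: [gehkobura] → [gekobura]
  result: [gekobura]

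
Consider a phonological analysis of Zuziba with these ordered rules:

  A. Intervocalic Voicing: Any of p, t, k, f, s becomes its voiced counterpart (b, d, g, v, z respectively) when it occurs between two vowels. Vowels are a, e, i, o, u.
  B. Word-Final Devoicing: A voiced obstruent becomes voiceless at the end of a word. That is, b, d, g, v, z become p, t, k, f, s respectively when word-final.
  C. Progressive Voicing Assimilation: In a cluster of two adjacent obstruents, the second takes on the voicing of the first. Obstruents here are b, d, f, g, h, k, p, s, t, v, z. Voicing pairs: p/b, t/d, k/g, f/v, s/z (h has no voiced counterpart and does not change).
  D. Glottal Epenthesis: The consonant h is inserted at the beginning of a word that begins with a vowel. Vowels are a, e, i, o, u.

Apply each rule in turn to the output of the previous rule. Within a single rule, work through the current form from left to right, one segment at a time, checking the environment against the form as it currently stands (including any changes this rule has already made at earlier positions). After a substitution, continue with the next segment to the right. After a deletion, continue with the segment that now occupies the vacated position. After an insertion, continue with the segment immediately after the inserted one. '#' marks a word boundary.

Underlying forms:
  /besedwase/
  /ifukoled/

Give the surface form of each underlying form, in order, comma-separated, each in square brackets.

[bezedwaze], [hivugolet]

/besedwase/:
  A Intervocalic Voicing: [besedwase] → [bezedwaze]
  B Word-Final Devoicing: no change — [bezedwaze]
  C Progressive Voicing Assimilation: no change — [bezedwaze]
  D Glottal Epenthesis: no change — [bezedwaze]
/ifukoled/:
  A Intervocalic Voicing: [ifukoled] → [ivugoled]
  B Word-Final Devoicing: [ivugoled] → [ivugolet]
  C Progressive Voicing Assimilation: no change — [ivugolet]
  D Glottal Epenthesis: [ivugolet] → [hivugolet]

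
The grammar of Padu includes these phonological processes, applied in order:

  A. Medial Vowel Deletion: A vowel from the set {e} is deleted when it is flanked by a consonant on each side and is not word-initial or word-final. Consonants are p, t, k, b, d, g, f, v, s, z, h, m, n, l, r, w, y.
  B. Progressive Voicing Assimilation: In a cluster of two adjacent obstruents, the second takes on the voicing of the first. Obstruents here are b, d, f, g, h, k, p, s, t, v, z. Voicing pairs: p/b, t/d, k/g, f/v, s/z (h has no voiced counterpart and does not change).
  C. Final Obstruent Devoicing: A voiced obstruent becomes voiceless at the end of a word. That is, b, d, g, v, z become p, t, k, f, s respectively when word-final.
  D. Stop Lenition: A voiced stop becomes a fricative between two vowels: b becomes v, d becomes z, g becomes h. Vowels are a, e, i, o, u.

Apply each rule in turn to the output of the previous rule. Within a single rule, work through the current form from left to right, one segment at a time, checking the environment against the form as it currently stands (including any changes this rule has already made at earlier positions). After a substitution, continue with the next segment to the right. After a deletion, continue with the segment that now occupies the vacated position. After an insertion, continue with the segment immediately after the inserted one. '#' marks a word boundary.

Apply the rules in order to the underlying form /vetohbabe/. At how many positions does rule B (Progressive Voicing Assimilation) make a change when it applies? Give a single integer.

A Medial Vowel Deletion: [vetohbabe] → [vtohbabe]
B Progressive Voicing Assimilation: [vtohbabe] → [vdohpabe]
C Final Obstruent Devoicing: no change — [vdohpabe]
D Stop Lenition: [vdohpabe] → [vdohpave]
Rule B changed 2 position(s).

2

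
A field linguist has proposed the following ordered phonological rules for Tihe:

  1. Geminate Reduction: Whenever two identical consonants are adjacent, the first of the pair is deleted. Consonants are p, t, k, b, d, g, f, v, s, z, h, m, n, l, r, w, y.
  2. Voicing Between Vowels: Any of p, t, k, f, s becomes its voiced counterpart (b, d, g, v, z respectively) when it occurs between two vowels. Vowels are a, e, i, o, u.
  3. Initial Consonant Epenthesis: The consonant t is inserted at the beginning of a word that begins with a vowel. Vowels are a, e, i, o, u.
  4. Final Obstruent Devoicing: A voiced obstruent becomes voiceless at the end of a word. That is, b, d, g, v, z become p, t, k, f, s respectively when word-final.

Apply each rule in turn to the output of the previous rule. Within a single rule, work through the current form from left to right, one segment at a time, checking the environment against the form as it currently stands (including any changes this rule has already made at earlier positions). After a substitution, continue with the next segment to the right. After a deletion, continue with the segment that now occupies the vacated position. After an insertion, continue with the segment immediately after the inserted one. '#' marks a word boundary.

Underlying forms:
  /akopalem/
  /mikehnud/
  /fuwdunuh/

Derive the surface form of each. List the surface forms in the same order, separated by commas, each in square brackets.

[tagobalem], [migehnut], [fuwdunuh]

/akopalem/:
  1 Geminate Reduction: no change — [akopalem]
  2 Voicing Between Vowels: [akopalem] → [agobalem]
  3 Initial Consonant Epenthesis: [agobalem] → [tagobalem]
  4 Final Obstruent Devoicing: no change — [tagobalem]
/mikehnud/:
  1 Geminate Reduction: no change — [mikehnud]
  2 Voicing Between Vowels: [mikehnud] → [migehnud]
  3 Initial Consonant Epenthesis: no change — [migehnud]
  4 Final Obstruent Devoicing: [migehnud] → [migehnut]
/fuwdunuh/:
  1 Geminate Reduction: no change — [fuwdunuh]
  2 Voicing Between Vowels: no change — [fuwdunuh]
  3 Initial Consonant Epenthesis: no change — [fuwdunuh]
  4 Final Obstruent Devoicing: no change — [fuwdunuh]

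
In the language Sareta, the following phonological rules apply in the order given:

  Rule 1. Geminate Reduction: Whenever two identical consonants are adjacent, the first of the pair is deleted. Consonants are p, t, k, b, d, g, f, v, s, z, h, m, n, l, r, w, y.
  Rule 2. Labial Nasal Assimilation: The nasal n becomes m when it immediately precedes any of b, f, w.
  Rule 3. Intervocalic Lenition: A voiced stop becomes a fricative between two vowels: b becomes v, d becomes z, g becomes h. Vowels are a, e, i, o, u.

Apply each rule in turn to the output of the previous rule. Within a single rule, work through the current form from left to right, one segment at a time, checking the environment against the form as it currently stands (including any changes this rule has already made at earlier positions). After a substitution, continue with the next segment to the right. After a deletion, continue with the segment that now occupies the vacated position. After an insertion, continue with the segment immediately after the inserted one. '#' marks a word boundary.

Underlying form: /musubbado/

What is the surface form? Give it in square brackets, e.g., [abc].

Rule 1 Geminate Reduction: [musubbado] → [musubado]
Rule 2 Labial Nasal Assimilation: no change — [musubado]
Rule 3 Intervocalic Lenition: [musubado] → [musuvazo]

[musuvazo]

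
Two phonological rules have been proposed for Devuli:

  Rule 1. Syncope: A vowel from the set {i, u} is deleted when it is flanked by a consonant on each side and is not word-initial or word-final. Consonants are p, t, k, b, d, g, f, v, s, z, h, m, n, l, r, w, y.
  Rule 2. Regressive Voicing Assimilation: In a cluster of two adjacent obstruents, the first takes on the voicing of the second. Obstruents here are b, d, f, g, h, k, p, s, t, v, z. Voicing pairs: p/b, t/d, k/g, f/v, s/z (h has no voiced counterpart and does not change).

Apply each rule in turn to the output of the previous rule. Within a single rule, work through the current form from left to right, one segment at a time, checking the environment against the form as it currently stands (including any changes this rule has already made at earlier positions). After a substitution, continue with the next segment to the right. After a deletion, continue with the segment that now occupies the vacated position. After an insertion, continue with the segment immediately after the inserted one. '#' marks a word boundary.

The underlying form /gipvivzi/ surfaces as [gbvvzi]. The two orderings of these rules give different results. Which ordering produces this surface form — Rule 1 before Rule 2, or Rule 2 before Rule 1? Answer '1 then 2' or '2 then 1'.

2 then 1

Order 1 then 2:
  1 Syncope: [gipvivzi] → [gpvvzi]
  2 Regressive Voicing Assimilation: [gpvvzi] → [kbvvzi]
  result: [kbvvzi]
Order 2 then 1:
  2 Regressive Voicing Assimilation: [gipvivzi] → [gibvivzi]
  1 Syncope: [gibvivzi] → [gbvvzi]
  result: [gbvvzi]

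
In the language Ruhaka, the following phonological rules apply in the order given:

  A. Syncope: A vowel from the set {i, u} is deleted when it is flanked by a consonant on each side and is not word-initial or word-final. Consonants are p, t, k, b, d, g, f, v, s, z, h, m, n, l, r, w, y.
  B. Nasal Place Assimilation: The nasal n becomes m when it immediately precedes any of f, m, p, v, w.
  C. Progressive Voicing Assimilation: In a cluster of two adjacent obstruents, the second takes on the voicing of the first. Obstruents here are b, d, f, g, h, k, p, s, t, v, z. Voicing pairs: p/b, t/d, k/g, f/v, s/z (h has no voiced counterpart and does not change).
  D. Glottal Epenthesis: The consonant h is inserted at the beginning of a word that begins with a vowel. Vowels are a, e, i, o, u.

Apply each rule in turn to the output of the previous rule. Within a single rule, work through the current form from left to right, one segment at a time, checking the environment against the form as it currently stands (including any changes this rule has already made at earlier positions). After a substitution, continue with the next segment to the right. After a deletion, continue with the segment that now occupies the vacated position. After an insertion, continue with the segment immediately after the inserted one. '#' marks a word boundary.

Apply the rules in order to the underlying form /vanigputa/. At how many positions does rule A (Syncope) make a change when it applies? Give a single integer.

2

A Syncope: [vanigputa] → [vangpta]
B Nasal Place Assimilation: no change — [vangpta]
C Progressive Voicing Assimilation: [vangpta] → [vangbda]
D Glottal Epenthesis: no change — [vangbda]
Rule A changed 2 position(s).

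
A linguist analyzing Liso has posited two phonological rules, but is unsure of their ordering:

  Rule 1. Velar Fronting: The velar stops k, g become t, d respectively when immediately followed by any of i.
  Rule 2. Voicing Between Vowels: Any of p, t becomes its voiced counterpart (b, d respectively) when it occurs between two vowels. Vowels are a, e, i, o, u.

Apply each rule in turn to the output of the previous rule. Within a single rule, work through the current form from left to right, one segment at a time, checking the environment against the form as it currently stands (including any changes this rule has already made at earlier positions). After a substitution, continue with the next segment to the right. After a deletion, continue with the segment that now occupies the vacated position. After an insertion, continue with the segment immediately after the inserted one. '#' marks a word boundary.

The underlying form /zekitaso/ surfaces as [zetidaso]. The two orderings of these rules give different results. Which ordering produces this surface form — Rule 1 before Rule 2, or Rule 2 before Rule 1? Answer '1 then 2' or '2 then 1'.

2 then 1

Order 1 then 2:
  1 Velar Fronting: [zekitaso] → [zetitaso]
  2 Voicing Between Vowels: [zetitaso] → [zedidaso]
  result: [zedidaso]
Order 2 then 1:
  2 Voicing Between Vowels: [zekitaso] → [zekidaso]
  1 Velar Fronting: [zekidaso] → [zetidaso]
  result: [zetidaso]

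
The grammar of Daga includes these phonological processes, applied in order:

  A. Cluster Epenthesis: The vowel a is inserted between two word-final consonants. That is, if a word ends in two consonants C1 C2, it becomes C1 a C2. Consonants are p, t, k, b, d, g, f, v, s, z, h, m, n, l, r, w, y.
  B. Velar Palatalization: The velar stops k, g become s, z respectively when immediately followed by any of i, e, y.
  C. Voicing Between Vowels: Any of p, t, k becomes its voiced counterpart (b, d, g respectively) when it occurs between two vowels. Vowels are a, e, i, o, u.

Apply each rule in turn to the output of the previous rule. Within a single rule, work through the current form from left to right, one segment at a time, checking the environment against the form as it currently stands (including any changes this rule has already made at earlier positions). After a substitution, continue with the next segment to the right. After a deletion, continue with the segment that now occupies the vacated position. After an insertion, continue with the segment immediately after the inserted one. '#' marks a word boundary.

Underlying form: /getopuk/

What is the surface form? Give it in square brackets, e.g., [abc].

[zedobuk]

A Cluster Epenthesis: no change — [getopuk]
B Velar Palatalization: [getopuk] → [zetopuk]
C Voicing Between Vowels: [zetopuk] → [zedobuk]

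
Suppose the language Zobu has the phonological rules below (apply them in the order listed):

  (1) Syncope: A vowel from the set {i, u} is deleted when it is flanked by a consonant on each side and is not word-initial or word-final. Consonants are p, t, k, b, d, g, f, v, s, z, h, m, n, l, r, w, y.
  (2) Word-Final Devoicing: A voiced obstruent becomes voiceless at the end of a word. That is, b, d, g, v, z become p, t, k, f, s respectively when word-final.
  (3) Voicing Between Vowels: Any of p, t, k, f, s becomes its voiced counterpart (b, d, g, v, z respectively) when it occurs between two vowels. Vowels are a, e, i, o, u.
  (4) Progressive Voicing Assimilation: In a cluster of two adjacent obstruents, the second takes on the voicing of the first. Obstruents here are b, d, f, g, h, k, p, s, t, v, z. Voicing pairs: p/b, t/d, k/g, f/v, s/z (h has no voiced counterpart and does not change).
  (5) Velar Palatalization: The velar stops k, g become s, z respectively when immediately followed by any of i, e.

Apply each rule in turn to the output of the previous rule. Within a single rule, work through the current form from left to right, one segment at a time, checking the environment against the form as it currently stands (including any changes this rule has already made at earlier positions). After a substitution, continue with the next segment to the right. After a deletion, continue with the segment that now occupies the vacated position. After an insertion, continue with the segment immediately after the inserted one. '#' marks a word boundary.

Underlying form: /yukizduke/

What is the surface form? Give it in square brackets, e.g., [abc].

(1) Syncope: [yukizduke] → [ykzdke]
(2) Word-Final Devoicing: no change — [ykzdke]
(3) Voicing Between Vowels: no change — [ykzdke]
(4) Progressive Voicing Assimilation: [ykzdke] → [ykstke]
(5) Velar Palatalization: [ykstke] → [ykstse]

[ykstse]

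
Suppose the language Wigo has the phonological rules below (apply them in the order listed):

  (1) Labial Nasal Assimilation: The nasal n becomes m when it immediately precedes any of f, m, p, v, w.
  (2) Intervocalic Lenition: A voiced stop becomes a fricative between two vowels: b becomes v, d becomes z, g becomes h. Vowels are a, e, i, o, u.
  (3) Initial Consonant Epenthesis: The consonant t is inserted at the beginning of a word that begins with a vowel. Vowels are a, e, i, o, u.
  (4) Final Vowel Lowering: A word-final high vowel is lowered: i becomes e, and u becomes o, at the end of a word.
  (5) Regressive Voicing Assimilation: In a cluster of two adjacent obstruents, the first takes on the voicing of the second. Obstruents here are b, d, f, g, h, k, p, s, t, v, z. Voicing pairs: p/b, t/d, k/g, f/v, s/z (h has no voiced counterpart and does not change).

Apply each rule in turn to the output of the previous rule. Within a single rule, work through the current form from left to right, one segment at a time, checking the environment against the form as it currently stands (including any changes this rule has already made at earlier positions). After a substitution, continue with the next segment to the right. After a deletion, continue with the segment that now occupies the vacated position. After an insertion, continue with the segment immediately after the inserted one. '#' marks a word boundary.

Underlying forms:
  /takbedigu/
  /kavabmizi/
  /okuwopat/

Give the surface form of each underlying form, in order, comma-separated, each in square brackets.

/takbedigu/:
  (1) Labial Nasal Assimilation: no change — [takbedigu]
  (2) Intervocalic Lenition: [takbedigu] → [takbezihu]
  (3) Initial Consonant Epenthesis: no change — [takbezihu]
  (4) Final Vowel Lowering: [takbezihu] → [takbeziho]
  (5) Regressive Voicing Assimilation: [takbeziho] → [tagbeziho]
/kavabmizi/:
  (1) Labial Nasal Assimilation: no change — [kavabmizi]
  (2) Intervocalic Lenition: no change — [kavabmizi]
  (3) Initial Consonant Epenthesis: no change — [kavabmizi]
  (4) Final Vowel Lowering: [kavabmizi] → [kavabmize]
  (5) Regressive Voicing Assimilation: no change — [kavabmize]
/okuwopat/:
  (1) Labial Nasal Assimilation: no change — [okuwopat]
  (2) Intervocalic Lenition: no change — [okuwopat]
  (3) Initial Consonant Epenthesis: [okuwopat] → [tokuwopat]
  (4) Final Vowel Lowering: no change — [tokuwopat]
  (5) Regressive Voicing Assimilation: no change — [tokuwopat]

[tagbeziho], [kavabmize], [tokuwopat]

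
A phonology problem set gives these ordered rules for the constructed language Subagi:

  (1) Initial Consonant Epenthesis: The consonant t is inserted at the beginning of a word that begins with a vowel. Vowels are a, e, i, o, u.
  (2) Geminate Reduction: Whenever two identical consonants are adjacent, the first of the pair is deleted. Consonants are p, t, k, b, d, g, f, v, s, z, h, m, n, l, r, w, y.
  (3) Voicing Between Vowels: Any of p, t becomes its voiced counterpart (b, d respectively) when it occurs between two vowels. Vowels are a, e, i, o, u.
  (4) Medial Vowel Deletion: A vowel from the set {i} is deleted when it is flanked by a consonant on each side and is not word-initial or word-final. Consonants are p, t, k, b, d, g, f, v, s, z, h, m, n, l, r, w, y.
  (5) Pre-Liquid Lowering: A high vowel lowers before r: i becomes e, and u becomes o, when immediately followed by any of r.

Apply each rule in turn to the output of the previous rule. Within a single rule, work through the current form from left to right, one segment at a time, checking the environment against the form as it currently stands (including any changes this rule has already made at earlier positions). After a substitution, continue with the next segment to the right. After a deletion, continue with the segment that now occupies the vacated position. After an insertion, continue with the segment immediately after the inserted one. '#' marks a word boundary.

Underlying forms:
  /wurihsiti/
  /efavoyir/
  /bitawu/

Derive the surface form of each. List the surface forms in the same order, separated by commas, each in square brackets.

/wurihsiti/:
  (1) Initial Consonant Epenthesis: no change — [wurihsiti]
  (2) Geminate Reduction: no change — [wurihsiti]
  (3) Voicing Between Vowels: [wurihsiti] → [wurihsidi]
  (4) Medial Vowel Deletion: [wurihsidi] → [wurhsdi]
  (5) Pre-Liquid Lowering: [wurhsdi] → [worhsdi]
/efavoyir/:
  (1) Initial Consonant Epenthesis: [efavoyir] → [tefavoyir]
  (2) Geminate Reduction: no change — [tefavoyir]
  (3) Voicing Between Vowels: no change — [tefavoyir]
  (4) Medial Vowel Deletion: [tefavoyir] → [tefavoyr]
  (5) Pre-Liquid Lowering: no change — [tefavoyr]
/bitawu/:
  (1) Initial Consonant Epenthesis: no change — [bitawu]
  (2) Geminate Reduction: no change — [bitawu]
  (3) Voicing Between Vowels: [bitawu] → [bidawu]
  (4) Medial Vowel Deletion: [bidawu] → [bdawu]
  (5) Pre-Liquid Lowering: no change — [bdawu]

[worhsdi], [tefavoyr], [bdawu]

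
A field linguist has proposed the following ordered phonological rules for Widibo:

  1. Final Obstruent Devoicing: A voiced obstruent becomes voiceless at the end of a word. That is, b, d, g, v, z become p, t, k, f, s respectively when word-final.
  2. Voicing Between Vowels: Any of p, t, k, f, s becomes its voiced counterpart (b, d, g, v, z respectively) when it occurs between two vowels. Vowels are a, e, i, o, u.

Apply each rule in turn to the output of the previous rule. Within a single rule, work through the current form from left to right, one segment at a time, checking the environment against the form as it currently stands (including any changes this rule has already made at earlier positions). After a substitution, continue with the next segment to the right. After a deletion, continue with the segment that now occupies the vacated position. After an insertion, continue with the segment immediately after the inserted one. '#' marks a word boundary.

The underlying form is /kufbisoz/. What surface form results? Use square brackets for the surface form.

1 Final Obstruent Devoicing: [kufbisoz] → [kufbisos]
2 Voicing Between Vowels: [kufbisos] → [kufbizos]

[kufbizos]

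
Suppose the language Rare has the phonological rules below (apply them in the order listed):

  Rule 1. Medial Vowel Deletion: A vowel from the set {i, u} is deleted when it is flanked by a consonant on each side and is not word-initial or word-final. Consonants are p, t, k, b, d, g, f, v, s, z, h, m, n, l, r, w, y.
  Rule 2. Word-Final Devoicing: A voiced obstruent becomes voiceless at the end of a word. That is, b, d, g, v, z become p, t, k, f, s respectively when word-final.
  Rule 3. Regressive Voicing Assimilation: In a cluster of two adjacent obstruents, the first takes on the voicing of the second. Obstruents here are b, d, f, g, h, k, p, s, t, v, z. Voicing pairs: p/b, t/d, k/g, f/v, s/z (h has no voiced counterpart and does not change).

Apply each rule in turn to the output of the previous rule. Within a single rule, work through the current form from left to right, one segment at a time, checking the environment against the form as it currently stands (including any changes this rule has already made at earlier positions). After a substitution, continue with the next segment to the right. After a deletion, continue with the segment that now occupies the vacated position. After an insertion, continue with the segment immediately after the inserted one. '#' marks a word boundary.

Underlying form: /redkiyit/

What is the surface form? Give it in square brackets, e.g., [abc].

Rule 1 Medial Vowel Deletion: [redkiyit] → [redkyt]
Rule 2 Word-Final Devoicing: no change — [redkyt]
Rule 3 Regressive Voicing Assimilation: [redkyt] → [retkyt]

[retkyt]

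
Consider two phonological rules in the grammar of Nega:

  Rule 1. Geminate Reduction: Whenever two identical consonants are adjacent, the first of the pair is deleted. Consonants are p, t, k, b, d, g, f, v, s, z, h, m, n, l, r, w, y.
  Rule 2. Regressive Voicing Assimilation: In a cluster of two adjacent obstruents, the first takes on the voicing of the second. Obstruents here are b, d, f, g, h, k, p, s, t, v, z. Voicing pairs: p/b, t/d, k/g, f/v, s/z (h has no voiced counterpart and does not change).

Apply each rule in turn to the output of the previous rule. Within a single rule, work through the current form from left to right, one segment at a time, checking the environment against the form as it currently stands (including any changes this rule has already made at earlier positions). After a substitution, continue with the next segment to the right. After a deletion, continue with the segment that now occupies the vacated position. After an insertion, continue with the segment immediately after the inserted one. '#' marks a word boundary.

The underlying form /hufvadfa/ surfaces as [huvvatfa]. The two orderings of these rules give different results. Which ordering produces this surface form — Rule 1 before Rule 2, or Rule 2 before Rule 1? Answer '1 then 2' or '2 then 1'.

1 then 2

Order 1 then 2:
  1 Geminate Reduction: no change — [hufvadfa]
  2 Regressive Voicing Assimilation: [hufvadfa] → [huvvatfa]
  result: [huvvatfa]
Order 2 then 1:
  2 Regressive Voicing Assimilation: [hufvadfa] → [huvvatfa]
  1 Geminate Reduction: [huvvatfa] → [huvatfa]
  result: [huvatfa]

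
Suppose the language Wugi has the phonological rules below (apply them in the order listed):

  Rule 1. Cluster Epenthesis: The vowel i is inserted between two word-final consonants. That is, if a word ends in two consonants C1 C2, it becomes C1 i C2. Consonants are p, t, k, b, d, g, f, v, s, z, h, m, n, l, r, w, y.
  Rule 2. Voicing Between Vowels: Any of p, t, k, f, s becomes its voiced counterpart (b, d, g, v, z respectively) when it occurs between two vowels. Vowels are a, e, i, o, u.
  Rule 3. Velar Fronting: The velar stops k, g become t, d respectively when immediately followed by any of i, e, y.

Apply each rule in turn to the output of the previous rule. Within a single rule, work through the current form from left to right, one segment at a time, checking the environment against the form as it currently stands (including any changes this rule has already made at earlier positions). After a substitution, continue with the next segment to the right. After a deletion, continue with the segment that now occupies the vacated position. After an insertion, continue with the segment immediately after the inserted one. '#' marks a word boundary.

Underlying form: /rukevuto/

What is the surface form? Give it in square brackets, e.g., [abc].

[rudevudo]

Rule 1 Cluster Epenthesis: no change — [rukevuto]
Rule 2 Voicing Between Vowels: [rukevuto] → [rugevudo]
Rule 3 Velar Fronting: [rugevudo] → [rudevudo]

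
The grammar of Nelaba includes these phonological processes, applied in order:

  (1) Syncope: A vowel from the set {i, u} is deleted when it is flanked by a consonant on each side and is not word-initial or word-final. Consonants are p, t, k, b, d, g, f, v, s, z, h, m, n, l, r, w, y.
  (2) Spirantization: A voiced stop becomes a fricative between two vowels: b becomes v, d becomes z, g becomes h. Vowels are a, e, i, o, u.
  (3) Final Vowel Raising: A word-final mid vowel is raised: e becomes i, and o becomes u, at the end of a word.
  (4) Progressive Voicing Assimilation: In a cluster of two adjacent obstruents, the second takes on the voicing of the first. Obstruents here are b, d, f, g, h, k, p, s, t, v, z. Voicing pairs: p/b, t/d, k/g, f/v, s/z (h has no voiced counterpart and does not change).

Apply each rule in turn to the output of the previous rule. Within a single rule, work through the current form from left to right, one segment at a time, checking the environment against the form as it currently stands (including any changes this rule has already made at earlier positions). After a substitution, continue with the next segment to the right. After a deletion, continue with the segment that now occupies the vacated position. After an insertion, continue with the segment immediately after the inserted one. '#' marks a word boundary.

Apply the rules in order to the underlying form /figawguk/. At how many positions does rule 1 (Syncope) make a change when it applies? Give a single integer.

2

(1) Syncope: [figawguk] → [fgawgk]
(2) Spirantization: no change — [fgawgk]
(3) Final Vowel Raising: no change — [fgawgk]
(4) Progressive Voicing Assimilation: [fgawgk] → [fkawgg]
Rule 1 changed 2 position(s).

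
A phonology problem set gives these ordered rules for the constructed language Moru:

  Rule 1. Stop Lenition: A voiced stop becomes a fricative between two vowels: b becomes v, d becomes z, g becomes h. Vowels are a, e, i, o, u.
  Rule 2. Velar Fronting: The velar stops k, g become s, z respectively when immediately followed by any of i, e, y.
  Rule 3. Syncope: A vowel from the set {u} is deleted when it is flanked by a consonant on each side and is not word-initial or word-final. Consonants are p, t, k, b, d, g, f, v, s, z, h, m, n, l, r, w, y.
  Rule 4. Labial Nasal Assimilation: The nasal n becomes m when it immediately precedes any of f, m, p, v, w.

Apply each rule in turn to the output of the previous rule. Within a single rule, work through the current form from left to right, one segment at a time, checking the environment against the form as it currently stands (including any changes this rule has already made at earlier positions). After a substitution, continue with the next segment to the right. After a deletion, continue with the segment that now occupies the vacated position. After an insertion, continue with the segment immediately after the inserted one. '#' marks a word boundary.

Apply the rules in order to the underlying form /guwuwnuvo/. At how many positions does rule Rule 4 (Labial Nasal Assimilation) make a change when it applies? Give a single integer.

1

Rule 1 Stop Lenition: no change — [guwuwnuvo]
Rule 2 Velar Fronting: no change — [guwuwnuvo]
Rule 3 Syncope: [guwuwnuvo] → [gwwnvo]
Rule 4 Labial Nasal Assimilation: [gwwnvo] → [gwwmvo]
Rule Rule 4 changed 1 position(s).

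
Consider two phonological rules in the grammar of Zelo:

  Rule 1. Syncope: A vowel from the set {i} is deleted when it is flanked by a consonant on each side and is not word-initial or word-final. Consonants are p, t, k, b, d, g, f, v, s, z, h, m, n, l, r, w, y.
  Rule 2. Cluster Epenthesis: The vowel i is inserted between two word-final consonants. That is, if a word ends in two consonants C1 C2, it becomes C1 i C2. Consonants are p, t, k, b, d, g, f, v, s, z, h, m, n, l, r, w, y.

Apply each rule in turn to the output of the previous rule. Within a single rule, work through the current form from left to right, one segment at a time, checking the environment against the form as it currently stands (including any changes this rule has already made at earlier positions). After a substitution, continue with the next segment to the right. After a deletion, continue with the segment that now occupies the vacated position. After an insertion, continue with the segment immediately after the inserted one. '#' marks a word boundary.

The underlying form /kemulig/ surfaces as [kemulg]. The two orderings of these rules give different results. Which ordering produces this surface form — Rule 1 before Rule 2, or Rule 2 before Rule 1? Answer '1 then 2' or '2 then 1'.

Order 1 then 2:
  1 Syncope: [kemulig] → [kemulg]
  2 Cluster Epenthesis: [kemulg] → [kemulig]
  result: [kemulig]
Order 2 then 1:
  2 Cluster Epenthesis: no change — [kemulig]
  1 Syncope: [kemulig] → [kemulg]
  result: [kemulg]

2 then 1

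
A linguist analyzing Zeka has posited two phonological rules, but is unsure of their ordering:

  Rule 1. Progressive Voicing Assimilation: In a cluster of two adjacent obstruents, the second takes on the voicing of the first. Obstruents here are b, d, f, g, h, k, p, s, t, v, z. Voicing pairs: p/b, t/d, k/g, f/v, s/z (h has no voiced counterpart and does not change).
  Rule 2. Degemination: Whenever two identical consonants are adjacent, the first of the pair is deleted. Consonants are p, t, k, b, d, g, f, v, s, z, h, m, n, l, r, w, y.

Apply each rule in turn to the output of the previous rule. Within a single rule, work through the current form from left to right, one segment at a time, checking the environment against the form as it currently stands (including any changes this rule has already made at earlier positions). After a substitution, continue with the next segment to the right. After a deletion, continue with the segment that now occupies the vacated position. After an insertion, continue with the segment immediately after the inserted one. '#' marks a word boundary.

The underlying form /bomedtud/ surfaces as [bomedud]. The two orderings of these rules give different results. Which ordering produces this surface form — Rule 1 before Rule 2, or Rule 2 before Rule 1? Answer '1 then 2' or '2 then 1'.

1 then 2

Order 1 then 2:
  1 Progressive Voicing Assimilation: [bomedtud] → [bomeddud]
  2 Degemination: [bomeddud] → [bomedud]
  result: [bomedud]
Order 2 then 1:
  2 Degemination: no change — [bomedtud]
  1 Progressive Voicing Assimilation: [bomedtud] → [bomeddud]
  result: [bomeddud]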